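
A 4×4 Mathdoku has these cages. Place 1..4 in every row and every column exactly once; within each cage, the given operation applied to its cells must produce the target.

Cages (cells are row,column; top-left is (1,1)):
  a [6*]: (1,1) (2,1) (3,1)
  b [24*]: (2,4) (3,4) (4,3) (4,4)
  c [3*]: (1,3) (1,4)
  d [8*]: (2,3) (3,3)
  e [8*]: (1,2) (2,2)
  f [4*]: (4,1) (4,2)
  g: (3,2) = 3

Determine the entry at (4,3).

3

Cage g is given, leaving (3,2) = 3.
Row 1 needs a 4, and only (1,2) is open for it.
Column 2 now contains 4, which forces (2,2) = 2.
2 is placed in row 2, leaving (2,3) = 4.
Column 3 now contains 4; hence (3,3) = 2.
Cage f's pair has product 4, so (4,1) = 4.
Column 2 now contains 4, which forces (4,2) = 1.
Row 4 now contains 1, which forces (4,3) = 3.
3 is placed in row 4, leaving (4,4) = 2.
Cage a needs product 6, so (1,1) = 2.
Column 3 now contains 3, which forces (1,3) = 1.
Cage c's pair has product 3, so (1,4) = 3.
Cage a needs product 6, which forces (2,1) = 3.
The 4 cells of cage b must have product 24; hence (2,4) = 1.
2 is placed in row 3; hence (3,1) = 1.
The 4 cells of cage b must have product 24, so (3,4) = 4.
Filled in: 2 4 1 3 / 3 2 4 1 / 1 3 2 4 / 4 1 3 2.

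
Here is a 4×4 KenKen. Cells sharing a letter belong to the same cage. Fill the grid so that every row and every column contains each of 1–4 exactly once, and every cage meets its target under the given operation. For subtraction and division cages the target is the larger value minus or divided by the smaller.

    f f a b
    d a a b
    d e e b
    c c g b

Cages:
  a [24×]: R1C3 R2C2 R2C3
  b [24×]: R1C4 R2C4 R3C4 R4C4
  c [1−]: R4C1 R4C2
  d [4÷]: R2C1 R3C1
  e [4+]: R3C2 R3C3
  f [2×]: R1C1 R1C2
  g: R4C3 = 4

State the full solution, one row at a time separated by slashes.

Cage g is given; hence R4C3 = 4.
Cage a needs product 24; hence R2C2 = 4.
Row 2 now contains 4, leaving R2C1 = 1.
Cage d needs two cells with quotient 4, so R3C1 = 4.
1 is placed in column 1; hence R1C1 = 2.
Cage f needs two cells with product 2; hence R1C2 = 1.
Row 1 now contains 2, which forces R1C3 = 3.
Cage b has product 24, leaving R1C4 = 4.
Column 3 now contains 3, leaving R2C3 = 2.
Row 2 already has 2, which forces R2C4 = 3.
1 is placed in column 2, so R3C2 = 3.
Column 3 now contains 3; hence R3C3 = 1.
Row 3 already has 1, leaving R3C4 = 2.
Column 1 already has 2, leaving R4C1 = 3.
Column 2 already has 3; hence R4C2 = 2.
Column 4 now contains 2, leaving R4C4 = 1.

2 1 3 4 / 1 4 2 3 / 4 3 1 2 / 3 2 4 1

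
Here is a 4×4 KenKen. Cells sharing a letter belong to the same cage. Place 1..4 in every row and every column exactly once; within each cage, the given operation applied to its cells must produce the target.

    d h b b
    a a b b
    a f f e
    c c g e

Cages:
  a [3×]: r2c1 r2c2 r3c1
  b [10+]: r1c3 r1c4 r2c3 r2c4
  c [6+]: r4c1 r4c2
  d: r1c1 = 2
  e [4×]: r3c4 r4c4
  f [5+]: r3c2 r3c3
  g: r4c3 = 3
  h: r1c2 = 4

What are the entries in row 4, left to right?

Cage d is given; hence r1c1 = 2.
H is a freebie, which forces r1c2 = 4.
Cage a needs product 3, which forces r2c1 = 3.
Cage a has product 3; hence r2c2 = 1.
Cage a needs product 3, so r3c1 = 1.
Row 3 already has 1, which forces r3c4 = 4.
2 is placed in column 1; hence r4c1 = 4.
Column 2 already has 4, leaving r4c2 = 2.
Cage g is a single given cell, so r4c3 = 3.
4 is placed in column 4, so r4c4 = 1.
Column 3 now contains 3, so r1c3 = 1.
Column 4 now contains 1, leaving r1c4 = 3.
Cage b needs sum 10, which forces r2c3 = 4.
4 is placed in column 4; hence r2c4 = 2.
Column 2 already has 2; hence r3c2 = 3.
Column 3 now contains 3; hence r3c3 = 2.
Completed grid: 2 4 1 3 / 3 1 4 2 / 1 3 2 4 / 4 2 3 1.

4 2 3 1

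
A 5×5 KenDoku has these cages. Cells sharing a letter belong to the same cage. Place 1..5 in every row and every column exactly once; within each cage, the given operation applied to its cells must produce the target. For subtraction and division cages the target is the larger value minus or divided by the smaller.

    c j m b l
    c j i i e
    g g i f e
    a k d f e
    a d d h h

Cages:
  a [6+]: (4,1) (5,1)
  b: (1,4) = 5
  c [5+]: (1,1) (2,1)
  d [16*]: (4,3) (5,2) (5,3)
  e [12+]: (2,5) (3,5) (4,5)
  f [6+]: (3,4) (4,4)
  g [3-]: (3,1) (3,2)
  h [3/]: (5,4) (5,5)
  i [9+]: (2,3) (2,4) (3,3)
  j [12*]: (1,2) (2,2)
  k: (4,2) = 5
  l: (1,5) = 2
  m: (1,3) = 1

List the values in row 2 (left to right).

M is a freebie, which forces (1,3) = 1.
B is a freebie, so (1,4) = 5.
Cage l is a single given cell, which forces (1,5) = 2.
Cage k is given, leaving (4,2) = 5.
Column 3 now contains 1, which forces (5,3) = 4.
4 is placed in column 3, so (4,3) = 2.
Row 4 already has 2, leaving (4,4) = 4.
Row 4 already has 4; hence (4,5) = 3.
Row 5 now contains 4; hence (5,2) = 2.
Column 5 now contains 3, leaving (5,5) = 1.
Cage i needs sum 9; hence (2,4) = 1.
Column 4 already has 4, so (3,4) = 2.
Row 4 already has 4; hence (4,1) = 1.
Row 5 now contains 2, leaving (5,1) = 5.
1 is placed in row 5, which forces (5,4) = 3.
Cage c needs two cells with sum 5, so (1,1) = 3.
Row 1 now contains 3, leaving (1,2) = 4.
Row 2 now contains 1, so (2,1) = 2.
Column 2 now contains 4, leaving (2,2) = 3.
Row 2 now contains 3, which forces (2,3) = 5.
Row 2 already has 5, so (2,5) = 4.
1 is placed in column 1, so (3,1) = 4.
Cage g's pair has difference 3, leaving (3,2) = 1.
Column 3 already has 5, leaving (3,3) = 3.
Column 5 already has 4, leaving (3,5) = 5.
The full grid is 3 4 1 5 2 / 2 3 5 1 4 / 4 1 3 2 5 / 1 5 2 4 3 / 5 2 4 3 1.

2 3 5 1 4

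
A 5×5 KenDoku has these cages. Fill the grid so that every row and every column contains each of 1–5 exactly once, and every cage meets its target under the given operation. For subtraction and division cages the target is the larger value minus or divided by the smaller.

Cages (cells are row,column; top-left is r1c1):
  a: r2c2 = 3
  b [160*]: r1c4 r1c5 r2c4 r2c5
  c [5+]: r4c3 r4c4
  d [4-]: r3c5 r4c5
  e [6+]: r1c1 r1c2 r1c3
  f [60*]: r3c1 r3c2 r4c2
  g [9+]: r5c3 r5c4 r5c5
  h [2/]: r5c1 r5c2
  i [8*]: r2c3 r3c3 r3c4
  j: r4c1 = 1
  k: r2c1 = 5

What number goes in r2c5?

Cage k is given, so r2c1 = 5.
Cage a is given; hence r2c2 = 3.
Cage j is a single given cell, leaving r4c1 = 1.
Row 4 now contains 1, which forces r4c5 = 5.
Cage b has product 160, which forces r1c4 = 5.
Cage b needs product 160, which forces r1c5 = 4.
Cage b needs product 160, so r2c4 = 4.
Cage b has product 160, leaving r2c5 = 2.
Cage f has product 60, which forces r3c1 = 3.
The 3 cells of cage f must have product 60, which forces r3c2 = 5.
5 is placed in column 5, which forces r3c5 = 1.
5 is placed in row 4, leaving r4c2 = 4.
Column 5 now contains 1; hence r5c5 = 3.
Column 1 already has 3, which forces r1c1 = 2.
Cage e has sum 6; hence r1c2 = 1.
Cage e has sum 6, which forces r1c3 = 3.
Row 2 already has 2; hence r2c3 = 1.
Cage i has product 8, leaving r3c3 = 4.
Row 3 now contains 1, leaving r3c4 = 2.
Column 3 already has 3, leaving r4c3 = 2.
Column 4 already has 2; hence r4c4 = 3.
2 is placed in column 1, which forces r5c1 = 4.
Column 2 already has 1, so r5c2 = 2.
Column 3 already has 4, which forces r5c3 = 5.
Column 4 already has 2; hence r5c4 = 1.
The full grid is 2 1 3 5 4 / 5 3 1 4 2 / 3 5 4 2 1 / 1 4 2 3 5 / 4 2 5 1 3.

2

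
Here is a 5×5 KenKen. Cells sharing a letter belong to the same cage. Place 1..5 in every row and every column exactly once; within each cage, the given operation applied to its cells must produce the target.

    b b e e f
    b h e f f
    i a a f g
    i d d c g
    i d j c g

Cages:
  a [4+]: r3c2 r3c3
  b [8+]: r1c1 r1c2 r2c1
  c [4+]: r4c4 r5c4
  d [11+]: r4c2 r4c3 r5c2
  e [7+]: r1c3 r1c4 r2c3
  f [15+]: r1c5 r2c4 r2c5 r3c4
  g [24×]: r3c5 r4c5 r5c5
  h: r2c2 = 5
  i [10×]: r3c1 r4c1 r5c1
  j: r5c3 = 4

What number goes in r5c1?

5

H is a freebie; hence r2c2 = 5.
Cage j is a single given cell, so r5c3 = 4.
The 3 cells of cage d must have sum 11; hence r4c2 = 4.
Cage d has sum 11; hence r4c3 = 5.
Cage d has sum 11, leaving r5c2 = 2.
2 is placed in row 5, so r5c5 = 3.
The 3 cells of cage g must have product 24, which forces r3c5 = 4.
Cage c's pair has sum 4, which forces r4c4 = 3.
Column 5 already has 3, which forces r4c5 = 2.
3 is placed in row 5, so r5c4 = 1.
4 is placed in column 5; hence r1c5 = 5.
Cage f has sum 15, leaving r2c4 = 4.
Column 5 now contains 2, leaving r2c5 = 1.
Cage i needs product 10; hence r3c1 = 2.
Row 3 now contains 4, so r3c4 = 5.
2 is placed in row 4, which forces r4c1 = 1.
1 is placed in row 5, leaving r5c1 = 5.
The 3 cells of cage b must have sum 8, so r1c1 = 4.
Cage b needs sum 8, which forces r1c2 = 1.
Cage e needs sum 7, so r1c3 = 3.
Column 4 now contains 4, leaving r1c4 = 2.
2 is placed in column 1, leaving r2c1 = 3.
1 is placed in row 2, which forces r2c3 = 2.
Column 2 already has 1, leaving r3c2 = 3.
3 is placed in column 3, so r3c3 = 1.
Completed grid: 4 1 3 2 5 / 3 5 2 4 1 / 2 3 1 5 4 / 1 4 5 3 2 / 5 2 4 1 3.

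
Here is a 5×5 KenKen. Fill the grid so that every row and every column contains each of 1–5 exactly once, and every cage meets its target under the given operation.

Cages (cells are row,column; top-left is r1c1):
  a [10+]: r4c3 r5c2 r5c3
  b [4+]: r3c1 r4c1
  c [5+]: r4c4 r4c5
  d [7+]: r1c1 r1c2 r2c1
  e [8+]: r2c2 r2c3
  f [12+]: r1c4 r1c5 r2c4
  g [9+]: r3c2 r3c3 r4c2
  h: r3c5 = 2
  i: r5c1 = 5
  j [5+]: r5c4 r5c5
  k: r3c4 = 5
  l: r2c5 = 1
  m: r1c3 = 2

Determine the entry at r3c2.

3

M is a freebie; hence r1c3 = 2.
L is a freebie, so r2c5 = 1.
Cage k is given, leaving r3c4 = 5.
Cage h is a single given cell, which forces r3c5 = 2.
I is a freebie, which forces r5c1 = 5.
Cage f needs sum 12, which forces r1c5 = 5.
Row 2 needs a 2, and only r2c1 is open for it.
In row 1, 3 can only go at r1c4, so r1c4 = 3.
Column 4 already has 3, which forces r2c4 = 4.
Column 1 needs a 4, and only r1c1 is open for it.
4 is placed in row 1; hence r1c2 = 1.
In row 4, 4 can only go at r4c5, so r4c5 = 4.
Cage c's pair has sum 5, so r4c4 = 1.
Cage j's pair has sum 5, leaving r5c4 = 2.
Column 5 already has 4; hence r5c5 = 3.
The two cells of cage b must have sum 4; hence r3c1 = 1.
Row 4 already has 1; hence r4c1 = 3.
Cage a needs sum 10, leaving r4c3 = 5.
3 is placed in row 5, which forces r5c2 = 4.
The 3 cells of cage a must have sum 10; hence r5c3 = 1.
The two cells of cage e must have sum 8, which forces r2c2 = 5.
5 is placed in column 3, leaving r2c3 = 3.
4 is placed in column 2; hence r3c2 = 3.
The 3 cells of cage g must have sum 9, so r3c3 = 4.
Row 4 already has 5; hence r4c2 = 2.
Completed grid: 4 1 2 3 5 / 2 5 3 4 1 / 1 3 4 5 2 / 3 2 5 1 4 / 5 4 1 2 3.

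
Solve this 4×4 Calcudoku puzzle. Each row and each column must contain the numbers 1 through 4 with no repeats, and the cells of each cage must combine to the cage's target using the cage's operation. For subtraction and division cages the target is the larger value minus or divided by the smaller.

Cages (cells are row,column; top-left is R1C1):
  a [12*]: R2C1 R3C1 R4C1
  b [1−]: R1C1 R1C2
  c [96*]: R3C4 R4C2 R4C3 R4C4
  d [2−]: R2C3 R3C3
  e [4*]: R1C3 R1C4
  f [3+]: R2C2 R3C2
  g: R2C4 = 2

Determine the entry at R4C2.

4

G is a freebie, leaving R2C4 = 2.
Cage c needs product 96, leaving R3C4 = 4.
2 is placed in column 4, so R4C4 = 3.
The two cells of cage e must have product 4, leaving R1C3 = 4.
4 is placed in column 4, which forces R1C4 = 1.
2 is placed in row 2; hence R2C2 = 1.
Row 2 already has 1; hence R2C3 = 3.
The two cells of cage f must have sum 3, so R3C2 = 2.
Row 3 now contains 2; hence R3C3 = 1.
2 is placed in column 2, which forces R4C2 = 4.
4 is placed in column 3, leaving R4C3 = 2.
Cage b's pair has difference 1, leaving R1C1 = 2.
2 is placed in column 2; hence R1C2 = 3.
Row 2 already has 3, so R2C1 = 4.
Row 3 already has 1; hence R3C1 = 3.
Row 4 now contains 4, leaving R4C1 = 1.
Filled in: 2 3 4 1 / 4 1 3 2 / 3 2 1 4 / 1 4 2 3.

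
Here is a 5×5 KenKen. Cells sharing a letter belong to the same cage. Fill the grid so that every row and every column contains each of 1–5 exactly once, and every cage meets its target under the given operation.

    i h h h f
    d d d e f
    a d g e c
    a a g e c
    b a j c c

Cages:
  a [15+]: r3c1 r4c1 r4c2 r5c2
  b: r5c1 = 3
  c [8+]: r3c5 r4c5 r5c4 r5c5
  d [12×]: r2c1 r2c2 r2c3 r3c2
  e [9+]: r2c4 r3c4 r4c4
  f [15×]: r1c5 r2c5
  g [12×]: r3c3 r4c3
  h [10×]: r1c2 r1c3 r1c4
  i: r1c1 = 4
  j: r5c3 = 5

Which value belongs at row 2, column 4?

I is a freebie, which forces r1c1 = 4.
Cage b is a single given cell, leaving r5c1 = 3.
J is a freebie, leaving r5c3 = 5.
Cage a has sum 15, leaving r3c1 = 5.
Cage a has sum 15, which forces r4c1 = 1.
Cage a has sum 15, which forces r4c2 = 5.
The 4 cells of cage a must have sum 15, which forces r5c2 = 4.
Cage h needs product 10; hence r1c4 = 5.
Row 1 now contains 5, so r1c5 = 3.
1 is placed in column 1, so r2c1 = 2.
Column 5 now contains 3, so r2c5 = 5.
Cage d has product 12; hence r3c2 = 2.
2 is placed in row 3, which forces r3c5 = 1.
Column 5 now contains 1, which forces r5c5 = 2.
2 is placed in column 2, leaving r1c2 = 1.
Cage h needs product 10, leaving r1c3 = 2.
Column 2 now contains 1, so r2c2 = 3.
Row 2 already has 3, so r2c3 = 1.
Row 2 already has 3; hence r2c4 = 4.
Column 4 already has 4, which forces r3c4 = 3.
Cage e has sum 9, so r4c4 = 2.
Column 5 already has 2; hence r4c5 = 4.
Row 5 now contains 2, which forces r5c4 = 1.
Row 3 now contains 3, which forces r3c3 = 4.
4 is placed in row 4; hence r4c3 = 3.
Completed grid: 4 1 2 5 3 / 2 3 1 4 5 / 5 2 4 3 1 / 1 5 3 2 4 / 3 4 5 1 2.

4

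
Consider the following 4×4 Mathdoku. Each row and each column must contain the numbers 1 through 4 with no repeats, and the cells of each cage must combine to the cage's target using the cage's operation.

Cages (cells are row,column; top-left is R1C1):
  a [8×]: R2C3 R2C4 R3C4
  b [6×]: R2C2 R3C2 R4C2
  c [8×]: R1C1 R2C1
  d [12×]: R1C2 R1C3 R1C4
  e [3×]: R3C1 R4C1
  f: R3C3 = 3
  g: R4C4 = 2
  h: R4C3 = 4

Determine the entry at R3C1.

Cage f is given, which forces R3C3 = 3.
Cage h is a single given cell, which forces R4C3 = 4.
G is a freebie; hence R4C4 = 2.
Column 3 already has 4, leaving R1C3 = 1.
Cage a needs product 8; hence R2C3 = 2.
3 is placed in row 3, leaving R3C1 = 1.
Row 3 now contains 1; hence R3C2 = 2.
Row 3 now contains 1, which forces R3C4 = 4.
Cage e's pair has product 3; hence R4C1 = 3.
Row 4 already has 3, which forces R4C2 = 1.
The two cells of cage c must have product 8, so R1C1 = 2.
The 3 cells of cage d must have product 12; hence R1C2 = 4.
4 is placed in column 4, which forces R1C4 = 3.
Row 2 now contains 2, which forces R2C1 = 4.
1 is placed in column 2, leaving R2C2 = 3.
4 is placed in column 4, which forces R2C4 = 1.
Filled in: 2 4 1 3 / 4 3 2 1 / 1 2 3 4 / 3 1 4 2.

1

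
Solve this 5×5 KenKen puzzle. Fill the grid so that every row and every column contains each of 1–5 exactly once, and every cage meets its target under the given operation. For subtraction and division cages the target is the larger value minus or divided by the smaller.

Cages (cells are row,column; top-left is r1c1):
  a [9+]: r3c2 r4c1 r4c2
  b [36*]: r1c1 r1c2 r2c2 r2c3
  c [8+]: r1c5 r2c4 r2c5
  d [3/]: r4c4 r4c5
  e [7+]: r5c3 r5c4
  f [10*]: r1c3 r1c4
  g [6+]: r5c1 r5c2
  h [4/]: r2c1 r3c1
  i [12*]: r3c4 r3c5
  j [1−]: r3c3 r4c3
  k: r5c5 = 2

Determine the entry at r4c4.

K is a freebie; hence r5c5 = 2.
In row 2, 5 can only go at r2c5, so r2c5 = 5.
Cage c has sum 8; hence r1c5 = 1.
Cage c has sum 8; hence r2c4 = 2.
1 is placed in column 5, leaving r4c5 = 3.
Cage f's pair has product 10, which forces r1c3 = 2.
Column 4 already has 2, leaving r1c4 = 5.
The two cells of cage i must have product 12, which forces r3c4 = 3.
3 is placed in column 5, leaving r3c5 = 4.
3 is placed in row 4, which forces r4c4 = 1.
3 is placed in column 4, so r5c4 = 4.
Cage h's pair has quotient 4, so r2c1 = 4.
4 is placed in row 3, leaving r3c1 = 1.
4 is placed in row 3, leaving r3c2 = 2.
Cage j's pair has difference 1, leaving r3c3 = 5.
The 3 cells of cage a must have sum 9, so r4c1 = 2.
Cage a has sum 9, leaving r4c2 = 5.
Cage j needs two cells with difference 1, which forces r4c3 = 4.
1 is placed in column 1, so r5c1 = 5.
Column 2 now contains 5, which forces r5c2 = 1.
Row 5 already has 4, leaving r5c3 = 3.
Column 1 already has 4, which forces r1c1 = 3.
The 4 cells of cage b must have product 36; hence r1c2 = 4.
1 is placed in column 2, which forces r2c2 = 3.
Column 3 now contains 3; hence r2c3 = 1.
The full grid is 3 4 2 5 1 / 4 3 1 2 5 / 1 2 5 3 4 / 2 5 4 1 3 / 5 1 3 4 2.

1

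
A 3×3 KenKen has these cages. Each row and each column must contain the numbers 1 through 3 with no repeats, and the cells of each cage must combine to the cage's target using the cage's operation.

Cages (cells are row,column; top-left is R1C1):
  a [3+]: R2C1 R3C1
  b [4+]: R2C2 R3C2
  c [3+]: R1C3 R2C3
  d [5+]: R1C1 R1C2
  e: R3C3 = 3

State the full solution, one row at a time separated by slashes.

E is a freebie, leaving R3C3 = 3.
Cage b needs two cells with sum 4, leaving R2C2 = 3.
Row 3 now contains 3, leaving R3C2 = 1.
Cage d's pair has sum 5, which forces R1C1 = 3.
Column 2 already has 3; hence R1C2 = 2.
2 is placed in row 1, leaving R1C3 = 1.
Cage a needs two cells with sum 3, so R2C1 = 1.
1 is placed in column 3, so R2C3 = 2.
Row 3 now contains 1, so R3C1 = 2.

3 2 1 / 1 3 2 / 2 1 3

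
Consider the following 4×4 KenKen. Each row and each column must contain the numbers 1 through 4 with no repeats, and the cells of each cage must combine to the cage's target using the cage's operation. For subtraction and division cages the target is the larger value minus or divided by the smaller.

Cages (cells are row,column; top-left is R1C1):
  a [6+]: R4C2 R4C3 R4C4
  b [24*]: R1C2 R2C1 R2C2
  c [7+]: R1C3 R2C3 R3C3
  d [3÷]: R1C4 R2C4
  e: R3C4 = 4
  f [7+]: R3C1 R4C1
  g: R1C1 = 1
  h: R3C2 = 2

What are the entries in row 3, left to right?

Cage g is a single given cell, which forces R1C1 = 1.
1 is placed in row 1, leaving R1C4 = 3.
Column 4 now contains 3, which forces R2C4 = 1.
Cage h is a single given cell, so R3C2 = 2.
E is a freebie, so R3C4 = 4.
1 is placed in column 4, so R4C4 = 2.
Column 2 now contains 2; hence R1C2 = 4.
4 is placed in row 1; hence R1C3 = 2.
Cage b needs product 24, so R2C1 = 2.
Cage b has product 24, so R2C2 = 3.
Column 3 now contains 2, which forces R2C3 = 4.
Row 3 already has 4, leaving R3C1 = 3.
Row 3 already has 4, so R3C3 = 1.
Cage f needs two cells with sum 7, which forces R4C1 = 4.
Column 2 now contains 3, which forces R4C2 = 1.
1 is placed in column 3, which forces R4C3 = 3.
The full grid is 1 4 2 3 / 2 3 4 1 / 3 2 1 4 / 4 1 3 2.

3 2 1 4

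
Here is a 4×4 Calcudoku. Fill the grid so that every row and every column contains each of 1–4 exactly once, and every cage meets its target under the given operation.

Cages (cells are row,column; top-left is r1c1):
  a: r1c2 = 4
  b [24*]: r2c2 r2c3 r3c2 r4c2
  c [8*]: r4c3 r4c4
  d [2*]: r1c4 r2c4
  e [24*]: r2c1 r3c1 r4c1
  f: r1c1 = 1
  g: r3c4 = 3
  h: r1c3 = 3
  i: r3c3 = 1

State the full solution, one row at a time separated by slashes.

F is a freebie, which forces r1c1 = 1.
Cage a is given, leaving r1c2 = 4.
Cage h is a single given cell; hence r1c3 = 3.
1 is placed in row 1, which forces r1c4 = 2.
Column 4 now contains 2, leaving r2c4 = 1.
Cage i is given; hence r3c3 = 1.
Cage g is given; hence r3c4 = 3.
Column 4 now contains 2; hence r4c4 = 4.
The 4 cells of cage b must have product 24, leaving r2c2 = 3.
The 4 cells of cage b must have product 24, leaving r2c3 = 4.
Row 3 already has 3, which forces r3c2 = 2.
Cage b needs product 24, which forces r4c2 = 1.
Row 4 already has 4; hence r4c3 = 2.
4 is placed in row 2, so r2c1 = 2.
Row 3 now contains 2, so r3c1 = 4.
Row 4 now contains 2, leaving r4c1 = 3.

1 4 3 2 / 2 3 4 1 / 4 2 1 3 / 3 1 2 4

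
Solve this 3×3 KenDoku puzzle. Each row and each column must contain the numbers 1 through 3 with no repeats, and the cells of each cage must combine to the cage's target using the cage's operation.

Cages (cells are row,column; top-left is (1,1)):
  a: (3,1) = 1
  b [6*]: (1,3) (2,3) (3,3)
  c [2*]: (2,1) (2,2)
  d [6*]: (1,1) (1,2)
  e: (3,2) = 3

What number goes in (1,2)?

Cage a is given, so (3,1) = 1.
Cage e is a single given cell; hence (3,2) = 3.
Row 3 already has 3, so (3,3) = 2.
Cage d's pair has product 6, which forces (1,1) = 3.
Column 2 already has 3; hence (1,2) = 2.
Row 1 now contains 3; hence (1,3) = 1.
Column 1 now contains 1, which forces (2,1) = 2.
The two cells of cage c must have product 2, leaving (2,2) = 1.
Column 3 now contains 1, so (2,3) = 3.
The full grid is 3 2 1 / 2 1 3 / 1 3 2.

2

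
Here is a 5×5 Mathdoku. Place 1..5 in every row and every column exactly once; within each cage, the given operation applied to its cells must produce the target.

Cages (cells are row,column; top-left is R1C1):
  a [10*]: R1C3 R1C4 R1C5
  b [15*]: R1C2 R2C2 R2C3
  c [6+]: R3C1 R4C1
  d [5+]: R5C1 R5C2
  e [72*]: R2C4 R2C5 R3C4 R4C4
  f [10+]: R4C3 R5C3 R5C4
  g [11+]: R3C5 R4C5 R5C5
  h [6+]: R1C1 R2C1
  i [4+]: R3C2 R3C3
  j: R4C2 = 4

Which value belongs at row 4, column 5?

2

The 4 cells of cage e must have product 72, which forces R2C5 = 3.
J is a freebie, leaving R4C2 = 4.
The 3 cells of cage b must have product 15, so R1C2 = 3.
3 is placed in column 2, leaving R3C2 = 1.
Row 3 already has 1, leaving R3C3 = 3.
1 is placed in column 2, which forces R5C2 = 2.
1 is placed in column 2, leaving R2C2 = 5.
Cage b needs product 15, leaving R2C3 = 1.
Cage e needs product 72, leaving R4C4 = 3.
Cage d needs two cells with sum 5, leaving R5C1 = 3.
The 3 cells of cage f must have sum 10; hence R4C3 = 5.
Row 4 already has 5; hence R4C5 = 2.
The 3 cells of cage f must have sum 10; hence R5C3 = 4.
Cage f has sum 10; hence R5C4 = 1.
Row 5 now contains 4; hence R5C5 = 5.
5 is placed in column 3, leaving R1C3 = 2.
Cage a has product 10, which forces R1C4 = 5.
Column 5 now contains 5; hence R1C5 = 1.
Cage c needs two cells with sum 6, so R3C1 = 5.
Column 5 now contains 5, so R3C5 = 4.
2 is placed in row 4; hence R4C1 = 1.
Row 1 now contains 2; hence R1C1 = 4.
Cage h's pair has sum 6, so R2C1 = 2.
Cage e has product 72; hence R2C4 = 4.
Row 3 now contains 4, which forces R3C4 = 2.
Filled in: 4 3 2 5 1 / 2 5 1 4 3 / 5 1 3 2 4 / 1 4 5 3 2 / 3 2 4 1 5.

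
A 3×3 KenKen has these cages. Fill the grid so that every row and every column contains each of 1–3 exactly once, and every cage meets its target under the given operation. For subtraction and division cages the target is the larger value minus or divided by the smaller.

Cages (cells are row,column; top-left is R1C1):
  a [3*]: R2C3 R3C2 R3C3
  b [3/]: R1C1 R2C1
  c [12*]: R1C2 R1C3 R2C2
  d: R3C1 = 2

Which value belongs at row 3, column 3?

3

Cage c has product 12; hence R1C2 = 3.
Cage c has product 12, which forces R1C3 = 2.
Cage c has product 12; hence R2C2 = 2.
Cage a needs product 3; hence R2C3 = 1.
D is a freebie, leaving R3C1 = 2.
The 3 cells of cage a must have product 3, leaving R3C2 = 1.
The 3 cells of cage a must have product 3, so R3C3 = 3.
Row 1 already has 3, so R1C1 = 1.
Row 2 already has 1; hence R2C1 = 3.
The full grid is 1 3 2 / 3 2 1 / 2 1 3.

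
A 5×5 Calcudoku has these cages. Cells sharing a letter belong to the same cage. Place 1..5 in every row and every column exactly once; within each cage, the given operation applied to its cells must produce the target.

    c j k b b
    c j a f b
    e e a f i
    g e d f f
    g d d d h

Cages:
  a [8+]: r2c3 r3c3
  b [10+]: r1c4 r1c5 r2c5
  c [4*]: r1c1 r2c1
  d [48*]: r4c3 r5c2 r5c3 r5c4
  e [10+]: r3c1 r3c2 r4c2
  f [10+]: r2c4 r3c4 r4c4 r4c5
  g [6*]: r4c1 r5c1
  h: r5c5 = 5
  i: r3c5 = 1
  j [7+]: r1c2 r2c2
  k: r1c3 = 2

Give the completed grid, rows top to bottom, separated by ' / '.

1 5 2 3 4 / 4 2 5 1 3 / 5 4 3 2 1 / 3 1 4 5 2 / 2 3 1 4 5

Cage k is a single given cell; hence r1c3 = 2.
Cage i is a single given cell, so r3c5 = 1.
Column 3 already has 2; hence r4c3 = 4.
H is a freebie; hence r5c5 = 5.
Row 1 needs a 1, and only r1c1 is open for it.
1 is placed in column 1, which forces r2c1 = 4.
Row 2 needs a 1, and only r2c4 is open for it.
The only place for 5 in row 2 is r2c3.
Column 3 already has 5; hence r3c3 = 3.
Column 3 already has 3, leaving r5c3 = 1.
The only place for 1 in row 4 is r4c2.
The 3 cells of cage e must have sum 10, which forces r3c1 = 5.
Cage e has sum 10; hence r3c2 = 4.
Row 3 already has 4, leaving r3c4 = 2.
Column 2 already has 4, leaving r5c2 = 3.
Row 5 already has 3, which forces r5c4 = 4.
Column 2 already has 4, which forces r1c2 = 5.
5 is placed in row 1, leaving r1c4 = 3.
3 is placed in row 1; hence r1c5 = 4.
Column 2 already has 3, which forces r2c2 = 2.
2 is placed in row 2, which forces r2c5 = 3.
Cage g's pair has product 6, so r4c1 = 3.
Cage f has sum 10; hence r4c4 = 5.
Cage f needs sum 10, leaving r4c5 = 2.
Row 5 already has 3, which forces r5c1 = 2.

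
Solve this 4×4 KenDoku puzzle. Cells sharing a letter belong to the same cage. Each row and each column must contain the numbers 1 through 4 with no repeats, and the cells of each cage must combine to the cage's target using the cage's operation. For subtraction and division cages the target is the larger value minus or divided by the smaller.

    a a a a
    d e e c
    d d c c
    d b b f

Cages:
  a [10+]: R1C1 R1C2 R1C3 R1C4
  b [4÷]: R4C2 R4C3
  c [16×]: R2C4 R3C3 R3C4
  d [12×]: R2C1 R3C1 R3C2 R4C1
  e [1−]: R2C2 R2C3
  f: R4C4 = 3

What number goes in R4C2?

4

F is a freebie, so R4C4 = 3.
Row 3 needs a 3, and only R3C1 is open for it.
The only place for 2 in row 4 is R4C1.
Cage d has product 12, so R2C1 = 1.
The 4 cells of cage d must have product 12, leaving R3C2 = 2.
2 is placed in row 3, leaving R3C3 = 4.
Row 3 already has 4, so R3C4 = 1.
Column 3 already has 4; hence R4C3 = 1.
1 is placed in column 1, so R1C1 = 4.
Cage a needs sum 10, leaving R1C2 = 1.
Cage a needs sum 10; hence R1C3 = 3.
Cage a has sum 10, which forces R1C4 = 2.
Column 3 already has 3, so R2C3 = 2.
The 3 cells of cage c must have product 16, which forces R2C4 = 4.
1 is placed in row 4; hence R4C2 = 4.
Row 2 already has 4, which forces R2C2 = 3.
The full grid is 4 1 3 2 / 1 3 2 4 / 3 2 4 1 / 2 4 1 3.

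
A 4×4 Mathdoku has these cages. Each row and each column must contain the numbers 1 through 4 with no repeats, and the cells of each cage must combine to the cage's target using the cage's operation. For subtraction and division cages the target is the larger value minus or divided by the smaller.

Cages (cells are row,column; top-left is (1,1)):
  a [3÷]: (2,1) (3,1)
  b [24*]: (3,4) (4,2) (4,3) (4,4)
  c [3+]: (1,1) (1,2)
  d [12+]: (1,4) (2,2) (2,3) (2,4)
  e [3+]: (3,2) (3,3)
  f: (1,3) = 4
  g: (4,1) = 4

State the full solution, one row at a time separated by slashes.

F is a freebie, which forces (1,3) = 4.
4 is placed in row 1, which forces (1,4) = 3.
Cage g is given; hence (4,1) = 4.
Cage b needs product 24, which forces (3,4) = 4.
The 4 cells of cage d must have sum 12, which forces (2,2) = 4.
Cage d has sum 12, so (2,3) = 3.
Column 4 now contains 4, which forces (2,4) = 2.
Column 4 now contains 2, leaving (4,4) = 1.
Row 2 now contains 3, which forces (2,1) = 1.
Cage a's pair has quotient 3, which forces (3,1) = 3.
Cage b needs product 24; hence (4,2) = 3.
Row 4 now contains 1; hence (4,3) = 2.
Column 1 now contains 1, which forces (1,1) = 2.
The two cells of cage c must have sum 3, leaving (1,2) = 1.
The two cells of cage e must have sum 3, so (3,2) = 2.
Column 3 now contains 2; hence (3,3) = 1.

2 1 4 3 / 1 4 3 2 / 3 2 1 4 / 4 3 2 1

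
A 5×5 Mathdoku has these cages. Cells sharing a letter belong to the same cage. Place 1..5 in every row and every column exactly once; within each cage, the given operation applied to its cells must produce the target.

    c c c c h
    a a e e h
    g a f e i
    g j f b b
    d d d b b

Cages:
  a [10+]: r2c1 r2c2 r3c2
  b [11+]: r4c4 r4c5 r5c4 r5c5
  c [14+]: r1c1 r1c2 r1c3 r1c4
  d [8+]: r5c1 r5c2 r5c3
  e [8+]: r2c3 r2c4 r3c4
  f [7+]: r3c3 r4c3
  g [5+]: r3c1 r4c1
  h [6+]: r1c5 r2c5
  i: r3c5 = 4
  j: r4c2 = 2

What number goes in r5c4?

5

Cage i is a single given cell; hence r3c5 = 4.
Cage j is a single given cell; hence r4c2 = 2.
The only place for 1 in row 1 is r1c5.
Column 5 already has 1, which forces r2c5 = 5.
Column 5 now contains 5, so r4c5 = 3.
3 is placed in column 5, which forces r5c5 = 2.
The two cells of cage g must have sum 5; hence r3c1 = 1.
Row 4 now contains 3; hence r4c1 = 4.
Row 4 now contains 4, leaving r4c3 = 5.
Row 4 already has 5; hence r4c4 = 1.
Column 1 now contains 4, leaving r5c1 = 3.
Column 4 now contains 1; hence r5c4 = 5.
3 is placed in column 1, leaving r2c1 = 2.
Cage a needs sum 10; hence r2c2 = 3.
Row 2 already has 3, which forces r2c3 = 1.
Row 2 now contains 2, so r2c4 = 4.
The 3 cells of cage a must have sum 10, leaving r3c2 = 5.
The two cells of cage f must have sum 7, so r3c3 = 2.
Row 3 already has 2, leaving r3c4 = 3.
Column 3 now contains 1, so r5c3 = 4.
Column 1 already has 2, which forces r1c1 = 5.
Column 2 now contains 5; hence r1c2 = 4.
4 is placed in column 3, so r1c3 = 3.
Column 4 now contains 3, leaving r1c4 = 2.
Row 5 now contains 4; hence r5c2 = 1.
The full grid is 5 4 3 2 1 / 2 3 1 4 5 / 1 5 2 3 4 / 4 2 5 1 3 / 3 1 4 5 2.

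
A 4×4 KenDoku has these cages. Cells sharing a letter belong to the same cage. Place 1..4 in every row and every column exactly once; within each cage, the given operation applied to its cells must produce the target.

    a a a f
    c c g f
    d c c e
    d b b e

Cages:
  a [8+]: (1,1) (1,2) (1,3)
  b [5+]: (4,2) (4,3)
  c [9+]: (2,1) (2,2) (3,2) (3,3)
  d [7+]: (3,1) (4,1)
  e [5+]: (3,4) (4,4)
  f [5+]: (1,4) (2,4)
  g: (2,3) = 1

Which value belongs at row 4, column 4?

1

Cage g is given, leaving (2,3) = 1.
Cage c needs sum 9, so (3,2) = 1.
Cage a needs sum 8; hence (1,1) = 1.
Row 1 needs a 2, and only (1,4) is open for it.
2 is placed in column 4, which forces (2,4) = 3.
Cage e's pair has sum 5; hence (3,4) = 4.
The two cells of cage e must have sum 5, so (4,4) = 1.
Row 3 already has 4, which forces (3,1) = 3.
Cage c has sum 9; hence (3,3) = 2.
The two cells of cage d must have sum 7, so (4,1) = 4.
2 is placed in column 3, leaving (4,3) = 3.
Cage a needs sum 8, so (1,2) = 3.
3 is placed in column 3, which forces (1,3) = 4.
4 is placed in column 1; hence (2,1) = 2.
Cage c has sum 9, leaving (2,2) = 4.
3 is placed in row 4; hence (4,2) = 2.
Filled in: 1 3 4 2 / 2 4 1 3 / 3 1 2 4 / 4 2 3 1.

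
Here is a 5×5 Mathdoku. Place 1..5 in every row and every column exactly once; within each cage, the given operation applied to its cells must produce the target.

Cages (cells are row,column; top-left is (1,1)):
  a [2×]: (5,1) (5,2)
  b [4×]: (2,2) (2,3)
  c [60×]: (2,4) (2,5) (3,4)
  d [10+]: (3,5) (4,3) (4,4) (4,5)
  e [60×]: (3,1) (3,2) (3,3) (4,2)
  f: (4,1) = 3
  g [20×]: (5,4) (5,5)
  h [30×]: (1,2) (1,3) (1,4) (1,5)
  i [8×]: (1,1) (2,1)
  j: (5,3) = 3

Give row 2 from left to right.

F is a freebie, so (4,1) = 3.
Cage j is a single given cell; hence (5,3) = 3.
Cage e has product 60, leaving (3,2) = 3.
Row 3 already has 3, leaving (3,5) = 2.
Row 1 needs a 4, and only (1,1) is open for it.
4 is placed in column 1; hence (2,1) = 2.
Column 1 now contains 2, so (5,1) = 1.
Row 5 now contains 1; hence (5,2) = 2.
Column 1 already has 1, leaving (3,1) = 5.
Row 3 now contains 5, so (3,4) = 4.
Column 4 already has 4, which forces (5,4) = 5.
5 is placed in row 5; hence (5,5) = 4.
Column 4 already has 5; hence (2,4) = 3.
Cage c needs product 60, leaving (2,5) = 5.
Row 3 now contains 4, which forces (3,3) = 1.
Cage e has product 60, so (4,2) = 4.
Column 5 now contains 5, which forces (4,5) = 1.
Column 5 now contains 1, so (1,5) = 3.
Column 2 now contains 4, leaving (2,2) = 1.
1 is placed in column 3, leaving (2,3) = 4.
The 4 cells of cage d must have sum 10, so (4,3) = 5.
1 is placed in row 4, which forces (4,4) = 2.
1 is placed in column 2, which forces (1,2) = 5.
5 is placed in column 3; hence (1,3) = 2.
Column 4 now contains 2, which forces (1,4) = 1.
Filled in: 4 5 2 1 3 / 2 1 4 3 5 / 5 3 1 4 2 / 3 4 5 2 1 / 1 2 3 5 4.

2 1 4 3 5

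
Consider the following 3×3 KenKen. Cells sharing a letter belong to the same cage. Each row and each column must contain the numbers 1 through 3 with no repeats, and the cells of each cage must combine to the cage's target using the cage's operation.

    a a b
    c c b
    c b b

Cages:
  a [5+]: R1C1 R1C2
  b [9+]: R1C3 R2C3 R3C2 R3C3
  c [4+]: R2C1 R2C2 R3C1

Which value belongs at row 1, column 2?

Cage c needs sum 4, which forces R2C1 = 2.
Cage c needs sum 4, so R2C2 = 1.
1 is placed in row 2; hence R2C3 = 3.
Cage c has sum 4, which forces R3C1 = 1.
The 4 cells of cage b must have sum 9, leaving R3C2 = 3.
Row 3 already has 1, so R3C3 = 2.
Column 1 already has 2; hence R1C1 = 3.
Column 2 already has 3, leaving R1C2 = 2.
Column 3 already has 2, so R1C3 = 1.
Filled in: 3 2 1 / 2 1 3 / 1 3 2.

2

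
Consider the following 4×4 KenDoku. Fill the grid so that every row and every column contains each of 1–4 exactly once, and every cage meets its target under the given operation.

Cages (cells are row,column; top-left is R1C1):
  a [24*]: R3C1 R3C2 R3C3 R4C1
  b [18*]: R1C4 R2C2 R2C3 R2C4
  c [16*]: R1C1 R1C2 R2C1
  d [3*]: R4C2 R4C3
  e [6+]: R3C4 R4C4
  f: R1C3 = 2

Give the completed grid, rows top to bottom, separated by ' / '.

F is a freebie; hence R1C3 = 2.
Cage b needs product 18, leaving R1C4 = 3.
Cage c has product 16; hence R1C1 = 1.
2 is placed in row 1, which forces R1C2 = 4.
Cage c has product 16, leaving R2C1 = 4.
Cage a needs product 24, which forces R3C2 = 1.
The 4 cells of cage a must have product 24, leaving R3C3 = 4.
4 is placed in row 3, so R3C4 = 2.
Column 2 already has 1, leaving R4C2 = 3.
Row 4 now contains 3, leaving R4C3 = 1.
Column 4 now contains 2, leaving R4C4 = 4.
Column 2 now contains 3; hence R2C2 = 2.
Column 3 now contains 1, which forces R2C3 = 3.
Column 4 now contains 2; hence R2C4 = 1.
Row 3 already has 2, which forces R3C1 = 3.
Row 4 now contains 3, so R4C1 = 2.

1 4 2 3 / 4 2 3 1 / 3 1 4 2 / 2 3 1 4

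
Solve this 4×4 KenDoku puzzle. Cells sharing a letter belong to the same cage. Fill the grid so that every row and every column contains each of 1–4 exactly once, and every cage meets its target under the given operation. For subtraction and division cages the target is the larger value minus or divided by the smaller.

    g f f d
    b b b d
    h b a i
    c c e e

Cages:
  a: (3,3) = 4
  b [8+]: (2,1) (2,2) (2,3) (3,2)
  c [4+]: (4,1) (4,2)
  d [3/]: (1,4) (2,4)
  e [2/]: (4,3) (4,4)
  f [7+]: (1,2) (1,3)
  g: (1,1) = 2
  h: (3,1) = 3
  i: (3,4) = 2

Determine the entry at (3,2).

1

Cage g is given; hence (1,1) = 2.
H is a freebie, which forces (3,1) = 3.
A is a freebie, so (3,3) = 4.
I is a freebie, which forces (3,4) = 2.
Column 1 already has 3; hence (4,1) = 1.
Row 4 now contains 1, so (4,2) = 3.
Row 4 now contains 1, which forces (4,3) = 2.
Row 4 now contains 1; hence (4,4) = 4.
Column 2 already has 3, leaving (1,2) = 4.
Column 3 now contains 4, which forces (1,3) = 3.
Row 1 already has 3, leaving (1,4) = 1.
Column 1 now contains 1, which forces (2,1) = 4.
Cage b needs sum 8; hence (2,2) = 2.
Cage b has sum 8; hence (2,3) = 1.
Column 4 now contains 1, leaving (2,4) = 3.
2 is placed in row 3, which forces (3,2) = 1.
Filled in: 2 4 3 1 / 4 2 1 3 / 3 1 4 2 / 1 3 2 4.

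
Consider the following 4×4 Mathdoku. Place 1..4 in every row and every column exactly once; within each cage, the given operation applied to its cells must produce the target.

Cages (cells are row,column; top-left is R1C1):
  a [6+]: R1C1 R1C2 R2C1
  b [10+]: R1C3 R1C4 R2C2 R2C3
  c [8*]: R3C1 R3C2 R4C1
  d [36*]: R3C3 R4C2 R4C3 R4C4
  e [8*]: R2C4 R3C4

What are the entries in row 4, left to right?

2 4 1 3

Cage d needs product 36, leaving R3C3 = 3.
In row 4, 2 can only go at R4C1, so R4C1 = 2.
The only place for 2 in row 3 is R3C4.
Column 4 now contains 2, which forces R2C4 = 4.
Cage b has sum 10, leaving R1C3 = 4.
Column 3 now contains 4, so R4C3 = 1.
1 is placed in row 4, so R4C4 = 3.
Cage a needs sum 6; hence R1C2 = 2.
3 is placed in column 4, leaving R1C4 = 1.
The 4 cells of cage b must have sum 10, which forces R2C2 = 3.
1 is placed in column 3; hence R2C3 = 2.
3 is placed in row 4, so R4C2 = 4.
1 is placed in row 1; hence R1C1 = 3.
Row 2 already has 3; hence R2C1 = 1.
The 3 cells of cage c must have product 8, so R3C1 = 4.
4 is placed in column 2; hence R3C2 = 1.
Completed grid: 3 2 4 1 / 1 3 2 4 / 4 1 3 2 / 2 4 1 3.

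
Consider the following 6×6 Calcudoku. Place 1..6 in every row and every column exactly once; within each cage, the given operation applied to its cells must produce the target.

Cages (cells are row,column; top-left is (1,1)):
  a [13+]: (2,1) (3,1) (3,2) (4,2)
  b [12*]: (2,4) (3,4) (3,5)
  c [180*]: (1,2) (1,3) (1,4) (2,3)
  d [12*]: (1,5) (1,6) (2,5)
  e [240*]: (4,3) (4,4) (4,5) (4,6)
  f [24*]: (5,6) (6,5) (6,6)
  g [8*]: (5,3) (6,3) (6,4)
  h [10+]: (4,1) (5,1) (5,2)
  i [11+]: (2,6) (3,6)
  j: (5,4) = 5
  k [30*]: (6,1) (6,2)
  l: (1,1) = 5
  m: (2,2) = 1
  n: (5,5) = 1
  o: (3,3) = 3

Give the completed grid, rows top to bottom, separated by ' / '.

5 2 6 3 4 1 / 4 1 5 2 3 6 / 2 4 3 1 6 5 / 1 3 4 6 5 2 / 3 6 2 5 1 4 / 6 5 1 4 2 3

L is a freebie, so (1,1) = 5.
Cage m is a single given cell, which forces (2,2) = 1.
Cage o is a single given cell; hence (3,3) = 3.
Cage j is given; hence (5,4) = 5.
Cage n is a single given cell, so (5,5) = 1.
Column 1 now contains 5, leaving (6,1) = 6.
6 is placed in row 6, which forces (6,2) = 5.
Cage c needs product 180, so (2,3) = 5.
Row 2 now contains 5, leaving (2,6) = 6.
Cage b needs product 12, which forces (3,4) = 1.
6 is placed in column 6, so (3,6) = 5.
Cage e has product 240, which forces (4,5) = 5.
Cage g has product 8, leaving (6,3) = 1.
In row 1, 1 can only go at (1,6), so (1,6) = 1.
The only place for 4 in row 1 is (1,5).
Cage b needs product 12, so (2,4) = 2.
Cage d needs product 12; hence (2,5) = 3.
4 is placed in column 5, which forces (3,5) = 6.
Column 4 now contains 2, so (6,4) = 4.
Column 5 now contains 3; hence (6,5) = 2.
2 is placed in row 6, so (6,6) = 3.
3 is placed in row 2, leaving (2,1) = 4.
The 4 cells of cage a must have sum 13, which forces (3,1) = 2.
Cage a has sum 13, leaving (3,2) = 4.
Cage a needs sum 13; hence (4,2) = 3.
Column 4 already has 4, so (4,4) = 6.
Column 1 already has 2, leaving (5,1) = 3.
3 is placed in column 2, leaving (5,2) = 6.
Cage g needs product 8, so (5,3) = 2.
Cage f needs product 24, which forces (5,6) = 4.
Column 2 now contains 6, so (1,2) = 2.
Column 3 already has 2, leaving (1,3) = 6.
Column 4 now contains 6; hence (1,4) = 3.
Row 4 now contains 3; hence (4,1) = 1.
Column 3 already has 2, which forces (4,3) = 4.
Column 6 already has 4, so (4,6) = 2.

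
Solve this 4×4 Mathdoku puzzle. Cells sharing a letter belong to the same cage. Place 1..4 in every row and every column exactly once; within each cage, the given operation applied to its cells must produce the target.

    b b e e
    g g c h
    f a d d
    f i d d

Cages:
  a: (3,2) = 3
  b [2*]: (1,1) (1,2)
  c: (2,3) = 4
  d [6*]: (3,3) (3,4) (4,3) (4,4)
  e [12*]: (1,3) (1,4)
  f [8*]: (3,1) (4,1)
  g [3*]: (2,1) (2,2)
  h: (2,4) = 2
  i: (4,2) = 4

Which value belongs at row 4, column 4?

Cage c is given, which forces (2,3) = 4.
H is a freebie; hence (2,4) = 2.
Cage a is a single given cell, which forces (3,2) = 3.
3 is placed in row 3, so (3,4) = 1.
Cage i is a single given cell; hence (4,2) = 4.
1 is placed in column 4, leaving (4,4) = 3.
4 is placed in column 3; hence (1,3) = 3.
Column 4 already has 3, which forces (1,4) = 4.
Cage g's pair has product 3, leaving (2,1) = 3.
3 is placed in column 2, leaving (2,2) = 1.
Cage f's pair has product 8, which forces (3,1) = 4.
Row 3 already has 1, leaving (3,3) = 2.
Row 4 now contains 4; hence (4,1) = 2.
Cage d has product 6; hence (4,3) = 1.
2 is placed in column 1, so (1,1) = 1.
1 is placed in column 2; hence (1,2) = 2.
Filled in: 1 2 3 4 / 3 1 4 2 / 4 3 2 1 / 2 4 1 3.

3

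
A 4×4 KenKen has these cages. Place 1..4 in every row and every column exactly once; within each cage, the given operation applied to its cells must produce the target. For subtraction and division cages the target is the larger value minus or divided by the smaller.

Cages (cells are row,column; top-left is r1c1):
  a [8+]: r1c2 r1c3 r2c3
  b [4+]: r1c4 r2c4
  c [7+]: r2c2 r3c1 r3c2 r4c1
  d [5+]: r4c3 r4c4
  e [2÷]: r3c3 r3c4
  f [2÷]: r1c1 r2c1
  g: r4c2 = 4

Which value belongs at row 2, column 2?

Cage g is given, leaving r4c2 = 4.
The only place for 1 in row 4 is r4c1.
In column 1, 3 can only go at r3c1, so r3c1 = 3.
The only place for 3 in column 2 is r1c2.
Row 1 already has 3, leaving r1c4 = 1.
Cage b's pair has sum 4, leaving r2c4 = 3.
Column 4 now contains 3, which forces r4c4 = 2.
Cage a has sum 8; hence r1c3 = 4.
The 3 cells of cage a must have sum 8, so r2c3 = 1.
Cage e needs two cells with quotient 2, which forces r3c3 = 2.
Column 4 already has 2, so r3c4 = 4.
2 is placed in row 4; hence r4c3 = 3.
Row 1 now contains 4, so r1c1 = 2.
Cage f needs two cells with quotient 2, leaving r2c1 = 4.
1 is placed in row 2, leaving r2c2 = 2.
Row 3 already has 2, leaving r3c2 = 1.
The full grid is 2 3 4 1 / 4 2 1 3 / 3 1 2 4 / 1 4 3 2.

2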